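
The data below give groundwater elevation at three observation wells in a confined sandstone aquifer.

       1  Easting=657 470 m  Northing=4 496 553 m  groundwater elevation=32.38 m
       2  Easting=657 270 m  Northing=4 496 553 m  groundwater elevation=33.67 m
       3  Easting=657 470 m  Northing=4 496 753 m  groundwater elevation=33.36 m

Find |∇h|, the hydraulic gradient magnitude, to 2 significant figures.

0.0081

∂h/∂x = (33.67 − 32.38) / (657270 − 657470) = -0.006450
∂h/∂y = (33.36 − 32.38) / (4496753 − 4496553) = +0.004900
|∇h| = √(-0.006450² + 0.004900²) = 0.0081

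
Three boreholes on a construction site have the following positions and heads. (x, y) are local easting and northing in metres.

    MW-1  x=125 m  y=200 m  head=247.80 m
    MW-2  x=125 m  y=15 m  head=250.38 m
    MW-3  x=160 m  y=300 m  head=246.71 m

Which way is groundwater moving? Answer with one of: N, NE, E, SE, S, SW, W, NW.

Three-point gradient (reference MW-1): Δ to MW-2 = (0, -185, +2.58), Δ to MW-3 = (35, 100, -1.09).
∂h/∂x = +0.008703, ∂h/∂y = -0.01395 (det = 6475).
Flow = −∇h = (-0.008703 east, +0.01395 north), which points northwest.

NW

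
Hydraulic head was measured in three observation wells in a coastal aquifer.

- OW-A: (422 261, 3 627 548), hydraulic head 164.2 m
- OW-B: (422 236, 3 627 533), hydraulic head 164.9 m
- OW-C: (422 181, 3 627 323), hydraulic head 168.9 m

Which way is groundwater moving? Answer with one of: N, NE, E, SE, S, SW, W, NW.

NE

Differences from OW-A: to OW-B (Δx, Δy, Δh) = (-25, -15, +0.7); to OW-C = (-80, -225, +4.7).
Solve a·Δx + b·Δy = Δh: det = (-25)·(-225) − (-80)·(-15) = 4425.
∂h/∂x = [(+0.7)·(-225) − (+4.7)·(-15)] / 4425 = -0.01966
∂h/∂y = [(-25)·(+4.7) − (-80)·(+0.7)] / 4425 = -0.01390
Flow = −∇h = (+0.01966 east, +0.01390 north), which points northeast.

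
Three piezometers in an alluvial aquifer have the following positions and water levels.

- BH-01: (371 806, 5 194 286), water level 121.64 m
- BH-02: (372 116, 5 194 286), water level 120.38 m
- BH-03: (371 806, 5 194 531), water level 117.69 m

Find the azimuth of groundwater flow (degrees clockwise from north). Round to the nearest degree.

∂h/∂x = (120.38 − 121.64) / (372116 − 371806) = -0.004065
∂h/∂y = (117.69 − 121.64) / (5194531 − 5194286) = -0.01612
Flow direction (−∇h) has components (+0.004065 E, +0.01612 N).
Azimuth = atan2(E, N) = atan2(+0.004065, +0.01612) = 14.1° ≈ 014°.

014°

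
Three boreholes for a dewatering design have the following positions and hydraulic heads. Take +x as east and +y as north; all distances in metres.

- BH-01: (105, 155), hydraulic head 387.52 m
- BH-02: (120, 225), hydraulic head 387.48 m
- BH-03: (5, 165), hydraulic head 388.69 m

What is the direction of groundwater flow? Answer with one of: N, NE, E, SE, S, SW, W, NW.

E

Differences from BH-01: to BH-02 (Δx, Δy, Δh) = (15, 70, -0.04); to BH-03 = (-100, 10, +1.17).
Determinant of the coordinate differences = 15·10 − (-100)·70 = 7150.
∂h/∂x = [(-0.04)·10 − (+1.17)·70] / 7150 = -0.01151
∂h/∂y = [15·(+1.17) − (-100)·(-0.04)] / 7150 = +0.001895
Flow = −∇h = (+0.01151 east, -0.001895 north), which points east.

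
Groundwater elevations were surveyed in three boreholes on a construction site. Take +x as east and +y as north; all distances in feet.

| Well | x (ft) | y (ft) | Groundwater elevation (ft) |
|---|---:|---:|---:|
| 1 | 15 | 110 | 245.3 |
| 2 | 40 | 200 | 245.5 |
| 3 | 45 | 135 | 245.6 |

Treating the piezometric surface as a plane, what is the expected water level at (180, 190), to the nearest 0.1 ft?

247.0 ft

With h = a·x + b·y + c and 1 as origin, the differences give:
  25·a + 90·b = +0.2
  30·a + 25·b = +0.3
Eliminate b (×25 and ×90, subtract): -2075·a = -22.00 → a = ∂h/∂x = +0.01060
Back-substitute: b = ∂h/∂y = -0.0007229.
h(180, 190) = 245.3 + (+0.01060)·(165) + (-0.0007229)·(80) = 245.3 +1.749 -0.058 = 246.992 ft.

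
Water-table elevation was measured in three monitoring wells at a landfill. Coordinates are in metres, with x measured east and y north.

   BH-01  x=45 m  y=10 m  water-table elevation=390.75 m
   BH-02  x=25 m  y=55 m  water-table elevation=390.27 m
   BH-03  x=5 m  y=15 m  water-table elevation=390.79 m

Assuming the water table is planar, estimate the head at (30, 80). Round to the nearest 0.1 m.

With h = a·x + b·y + c and BH-01 as origin, the differences give:
  (-20)·a + 45·b = -0.48
  (-40)·a + 5·b = +0.04
Eliminate b (×5 and ×45, subtract): 1700·a = -4.200 → a = ∂h/∂x = -0.002471
Back-substitute: b = ∂h/∂y = -0.01176.
h(30, 80) = 390.75 + (-0.002471)·(-15) + (-0.01176)·(70) = 390.75 +0.037 -0.824 = 389.964 m.

390.0 m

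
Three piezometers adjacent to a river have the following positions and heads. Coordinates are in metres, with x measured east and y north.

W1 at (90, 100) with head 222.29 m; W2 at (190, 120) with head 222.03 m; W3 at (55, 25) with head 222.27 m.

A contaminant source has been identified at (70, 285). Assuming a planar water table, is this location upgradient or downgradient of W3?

Three-point gradient (reference W1): Δ to W2 = (100, 20, -0.26), Δ to W3 = (-35, -75, -0.02).
∂h/∂x = -0.002926, ∂h/∂y = +0.001632 (det = -6800).
Head at (70, 285) = 222.29 + (-0.002926)·(-20) + (+0.001632)·(185) = 222.65 m.
That is higher than the 222.27 m at W3, so the point is upgradient.

upgradient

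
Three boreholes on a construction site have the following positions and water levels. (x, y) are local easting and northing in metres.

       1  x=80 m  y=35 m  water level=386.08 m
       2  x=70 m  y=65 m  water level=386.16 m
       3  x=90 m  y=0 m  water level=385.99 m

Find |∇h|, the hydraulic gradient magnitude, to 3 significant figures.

0.00283

With h = a·x + b·y + c and 1 as origin, the differences give:
  (-10)·a + 30·b = +0.08
  10·a + (-35)·b = -0.09
Eliminate b (×(-35) and ×30, subtract): 50·a = -0.100 → a = ∂h/∂x = -0.002000
Back-substitute: b = ∂h/∂y = +0.002000.
|∇h| = √(-0.002000² + 0.002000²) = 0.002828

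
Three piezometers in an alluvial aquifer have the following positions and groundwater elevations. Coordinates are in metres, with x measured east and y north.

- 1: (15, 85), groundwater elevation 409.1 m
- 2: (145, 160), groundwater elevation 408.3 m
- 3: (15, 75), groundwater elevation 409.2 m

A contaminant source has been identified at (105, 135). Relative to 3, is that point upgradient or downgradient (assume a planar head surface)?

downgradient

With h = a·x + b·y + c and 1 as origin, the differences give:
  130·a + 75·b = -0.8
  0·a + (-10)·b = +0.1
Eliminate b (×(-10) and ×75, subtract): -1300·a = 0.50 → a = ∂h/∂x = -0.0003846
Back-substitute: b = ∂h/∂y = -0.010000.
Head at (105, 135) = 409.1 + (-0.0003846)·(90) + (-0.010000)·(50) = 408.57 m.
That is lower than the 409.2 m at 3, so the point is downgradient.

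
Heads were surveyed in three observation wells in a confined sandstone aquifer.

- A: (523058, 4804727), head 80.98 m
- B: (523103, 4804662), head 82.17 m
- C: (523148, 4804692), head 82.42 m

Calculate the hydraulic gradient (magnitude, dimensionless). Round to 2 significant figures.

Differences from A: to B (Δx, Δy, Δh) = (45, -65, +1.19); to C = (90, -35, +1.44).
Determinant of the coordinate differences = 45·(-35) − 90·(-65) = 4275.
∂h/∂x = [(+1.19)·(-35) − (+1.44)·(-65)] / 4275 = +0.01215
∂h/∂y = [45·(+1.44) − 90·(+1.19)] / 4275 = -0.009895
|∇h| = √(0.01215² + -0.009895²) = 0.01567

0.016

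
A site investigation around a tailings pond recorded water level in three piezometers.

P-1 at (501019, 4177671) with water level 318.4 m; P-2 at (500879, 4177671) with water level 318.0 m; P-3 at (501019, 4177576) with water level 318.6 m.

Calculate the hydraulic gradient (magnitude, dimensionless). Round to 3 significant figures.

∂h/∂x = (318.0 − 318.4) / (500879 − 501019) = +0.002857
∂h/∂y = (318.6 − 318.4) / (4177576 − 4177671) = -0.002105
|∇h| = √(0.002857² + -0.002105²) = 0.003549

0.00355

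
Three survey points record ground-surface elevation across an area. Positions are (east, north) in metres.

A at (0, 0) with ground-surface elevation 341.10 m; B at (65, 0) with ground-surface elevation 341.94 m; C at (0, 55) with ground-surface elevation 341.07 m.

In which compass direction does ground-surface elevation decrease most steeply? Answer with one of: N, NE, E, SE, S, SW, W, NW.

W

∂z/∂x = (341.94 − 341.10) / (65 − 0) = +0.01292
∂z/∂y = (341.07 − 341.10) / (55 − 0) = -0.0005455
Steepest decrease is along −∇f = (-0.01292 E, +0.0005455 N) → west.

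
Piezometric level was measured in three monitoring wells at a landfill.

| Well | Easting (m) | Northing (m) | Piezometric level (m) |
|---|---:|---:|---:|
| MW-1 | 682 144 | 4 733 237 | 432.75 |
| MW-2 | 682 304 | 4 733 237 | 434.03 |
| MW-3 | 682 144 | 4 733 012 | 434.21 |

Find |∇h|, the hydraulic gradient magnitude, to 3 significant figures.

∂h/∂x = (434.03 − 432.75) / (682304 − 682144) = +0.008000
∂h/∂y = (434.21 − 432.75) / (4733012 − 4733237) = -0.006489
|∇h| = √(0.008000² + -0.006489²) = 0.0103

0.0103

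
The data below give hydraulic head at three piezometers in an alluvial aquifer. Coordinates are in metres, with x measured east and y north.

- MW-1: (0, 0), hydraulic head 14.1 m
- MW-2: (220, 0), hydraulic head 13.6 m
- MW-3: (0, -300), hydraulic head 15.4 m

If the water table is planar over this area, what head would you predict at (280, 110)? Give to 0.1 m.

13.0 m

∂h/∂x = (13.6 − 14.1) / (220 − 0) = -0.002273
∂h/∂y = (15.4 − 14.1) / (-300 − 0) = -0.004333
h(280, 110) = 14.1 + (-0.002273)·(280) + (-0.004333)·(110) = 14.1 -0.636 -0.477 = 12.987 m.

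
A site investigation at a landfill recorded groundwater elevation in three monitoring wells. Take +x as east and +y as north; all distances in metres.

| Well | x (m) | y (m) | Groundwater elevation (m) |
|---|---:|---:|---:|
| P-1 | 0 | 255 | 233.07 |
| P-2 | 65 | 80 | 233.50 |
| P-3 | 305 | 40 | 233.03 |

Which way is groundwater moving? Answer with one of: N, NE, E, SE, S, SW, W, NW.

Taking P-1 as reference: P-2−P-1 = (65, -175, +0.43); P-3−P-1 = (305, -215, -0.04).
Determinant of the coordinate differences = 65·(-215) − 305·(-175) = 39400.
∂h/∂x = [(+0.43)·(-215) − (-0.04)·(-175)] / 39400 = -0.002524
∂h/∂y = [65·(-0.04) − 305·(+0.43)] / 39400 = -0.003395
Flow = −∇h = (+0.002524 east, +0.003395 north), which points northeast.

NE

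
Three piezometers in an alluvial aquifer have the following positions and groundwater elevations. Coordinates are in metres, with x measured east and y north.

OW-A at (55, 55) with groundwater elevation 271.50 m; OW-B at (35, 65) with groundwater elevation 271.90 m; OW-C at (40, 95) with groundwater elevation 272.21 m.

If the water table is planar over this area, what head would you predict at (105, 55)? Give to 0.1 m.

Three-point gradient (reference OW-A): Δ to OW-B = (-20, 10, +0.40), Δ to OW-C = (-15, 40, +0.71).
∂h/∂x = -0.01369, ∂h/∂y = +0.01262 (det = -650).
h(105, 55) = 271.50 + (-0.01369)·(50) + (+0.01262)·(0) = 271.50 -0.685 +0.000 = 270.815 m.

270.8 m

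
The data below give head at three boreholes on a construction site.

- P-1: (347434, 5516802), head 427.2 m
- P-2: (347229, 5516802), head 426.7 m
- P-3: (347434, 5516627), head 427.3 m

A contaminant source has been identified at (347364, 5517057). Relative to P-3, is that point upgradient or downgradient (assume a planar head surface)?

downgradient

∂h/∂x = (426.7 − 427.2) / (347229 − 347434) = +0.002439
∂h/∂y = (427.3 − 427.2) / (5516627 − 5516802) = -0.0005714
Head at (347364, 5517057) = 427.2 + (+0.002439)·(-70) + (-0.0005714)·(255) = 426.88 m.
That is lower than the 427.3 m at P-3, so the point is downgradient.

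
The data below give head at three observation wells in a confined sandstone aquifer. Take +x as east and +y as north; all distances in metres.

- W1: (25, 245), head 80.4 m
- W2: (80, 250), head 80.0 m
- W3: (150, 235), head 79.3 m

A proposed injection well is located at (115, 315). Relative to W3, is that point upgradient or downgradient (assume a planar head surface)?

Taking W1 as reference: W2−W1 = (55, 5, -0.4); W3−W1 = (125, -10, -1.1).
Solve a·Δx + b·Δy = Δh: det = 55·(-10) − 125·5 = -1175.
∂h/∂x = [(-0.4)·(-10) − (-1.1)·5] / -1175 = -0.008085
∂h/∂y = [55·(-1.1) − 125·(-0.4)] / -1175 = +0.008936
Head at (115, 315) = 80.4 + (-0.008085)·(90) + (+0.008936)·(70) = 80.30 m.
That is higher than the 79.3 m at W3, so the point is upgradient.

upgradient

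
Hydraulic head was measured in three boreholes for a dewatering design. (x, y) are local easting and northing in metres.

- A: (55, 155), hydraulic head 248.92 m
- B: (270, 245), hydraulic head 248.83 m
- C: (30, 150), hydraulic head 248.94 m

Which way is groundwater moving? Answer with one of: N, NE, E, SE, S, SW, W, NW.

Differences from A: to B (Δx, Δy, Δh) = (215, 90, -0.09); to C = (-25, -5, +0.02).
Determinant of the coordinate differences = 215·(-5) − (-25)·90 = 1175.
∂h/∂x = [(-0.09)·(-5) − (+0.02)·90] / 1175 = -0.001149
∂h/∂y = [215·(+0.02) − (-25)·(-0.09)] / 1175 = +0.001745
Flow = −∇h = (+0.001149 east, -0.001745 north), which points southeast.

SE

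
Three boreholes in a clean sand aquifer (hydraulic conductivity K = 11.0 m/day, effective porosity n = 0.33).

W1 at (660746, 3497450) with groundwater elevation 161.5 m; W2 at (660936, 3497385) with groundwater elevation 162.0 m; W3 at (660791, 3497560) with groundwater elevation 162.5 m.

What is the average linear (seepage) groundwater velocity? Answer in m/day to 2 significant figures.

Differences from W1: to W2 (Δx, Δy, Δh) = (190, -65, +0.5); to W3 = (45, 110, +1.0).
Determinant of the coordinate differences = 190·110 − 45·(-65) = 23825.
∂h/∂x = [(+0.5)·110 − (+1.0)·(-65)] / 23825 = +0.005037
∂h/∂y = [190·(+1.0) − 45·(+0.5)] / 23825 = +0.007030
|∇h| = √(0.005037² + 0.007030²) = 0.008648
Seepage velocity v = K·i/n = 11.0 × 0.008648 / 0.33 = 0.2883 m/day.

0.29 m/day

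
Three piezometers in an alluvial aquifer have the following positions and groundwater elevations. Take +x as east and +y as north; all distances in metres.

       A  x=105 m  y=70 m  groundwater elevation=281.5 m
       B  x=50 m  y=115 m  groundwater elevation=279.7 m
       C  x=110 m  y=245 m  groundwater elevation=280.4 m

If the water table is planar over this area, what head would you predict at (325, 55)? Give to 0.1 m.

With h = a·x + b·y + c and A as origin, the differences give:
  (-55)·a + 45·b = -1.8
  5·a + 175·b = -1.1
Eliminate b (×175 and ×45, subtract): -9850·a = -265.50 → a = ∂h/∂x = +0.02695
Back-substitute: b = ∂h/∂y = -0.007056.
h(325, 55) = 281.5 + (+0.02695)·(220) + (-0.007056)·(-15) = 281.5 +5.930 +0.106 = 287.536 m.

287.5 m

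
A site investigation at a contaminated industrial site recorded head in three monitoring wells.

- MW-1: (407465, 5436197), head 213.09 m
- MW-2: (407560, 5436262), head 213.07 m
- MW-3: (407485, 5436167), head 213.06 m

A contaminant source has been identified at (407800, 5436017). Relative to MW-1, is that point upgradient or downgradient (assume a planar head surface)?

With h = a·x + b·y + c and MW-1 as origin, the differences give:
  95·a + 65·b = -0.02
  20·a + (-30)·b = -0.03
Eliminate b (×(-30) and ×65, subtract): -4150·a = 2.550 → a = ∂h/∂x = -0.0006145
Back-substitute: b = ∂h/∂y = +0.0005904.
Head at (407800, 5436017) = 213.09 + (-0.0006145)·(335) + (+0.0005904)·(-180) = 212.78 m.
That is lower than the 213.09 m at MW-1, so the point is downgradient.

downgradient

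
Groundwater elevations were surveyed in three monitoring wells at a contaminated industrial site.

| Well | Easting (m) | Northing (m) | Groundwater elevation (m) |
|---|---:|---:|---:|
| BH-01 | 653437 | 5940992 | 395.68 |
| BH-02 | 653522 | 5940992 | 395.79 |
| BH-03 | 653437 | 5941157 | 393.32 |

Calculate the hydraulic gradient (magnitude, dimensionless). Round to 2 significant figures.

0.014

∂h/∂x = (395.79 − 395.68) / (653522 − 653437) = +0.001294
∂h/∂y = (393.32 − 395.68) / (5941157 − 5940992) = -0.01430
|∇h| = √(0.001294² + -0.01430²) = 0.01436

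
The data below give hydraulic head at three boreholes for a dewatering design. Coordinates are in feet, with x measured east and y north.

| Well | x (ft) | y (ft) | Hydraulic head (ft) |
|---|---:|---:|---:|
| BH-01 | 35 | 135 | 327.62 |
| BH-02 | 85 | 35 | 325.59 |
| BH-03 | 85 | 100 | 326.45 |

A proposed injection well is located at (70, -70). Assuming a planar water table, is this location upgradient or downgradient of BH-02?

downgradient

With h = a·x + b·y + c and BH-01 as origin, the differences give:
  50·a + (-100)·b = -2.03
  50·a + (-35)·b = -1.17
Eliminate b (×(-35) and ×(-100), subtract): 3250·a = -45.950 → a = ∂h/∂x = -0.01414
Back-substitute: b = ∂h/∂y = +0.01323.
Head at (70, -70) = 327.62 + (-0.01414)·(35) + (+0.01323)·(-205) = 324.41 ft.
That is lower than the 325.59 ft at BH-02, so the point is downgradient.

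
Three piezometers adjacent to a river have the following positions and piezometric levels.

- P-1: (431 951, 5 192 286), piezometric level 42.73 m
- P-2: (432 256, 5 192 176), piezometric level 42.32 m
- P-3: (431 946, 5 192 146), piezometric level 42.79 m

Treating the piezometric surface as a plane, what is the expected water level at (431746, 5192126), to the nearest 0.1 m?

43.1 m

Differences from P-1: to P-2 (Δx, Δy, Δh) = (305, -110, -0.41); to P-3 = (-5, -140, +0.06).
Solve a·Δx + b·Δy = Δh: det = 305·(-140) − (-5)·(-110) = -43250.
∂h/∂x = [(-0.41)·(-140) − (+0.06)·(-110)] / -43250 = -0.001480
∂h/∂y = [305·(+0.06) − (-5)·(-0.41)] / -43250 = -0.0003757
h(431746, 5192126) = 42.73 + (-0.001480)·(-205) + (-0.0003757)·(-160) = 42.73 +0.303 +0.060 = 43.093 m.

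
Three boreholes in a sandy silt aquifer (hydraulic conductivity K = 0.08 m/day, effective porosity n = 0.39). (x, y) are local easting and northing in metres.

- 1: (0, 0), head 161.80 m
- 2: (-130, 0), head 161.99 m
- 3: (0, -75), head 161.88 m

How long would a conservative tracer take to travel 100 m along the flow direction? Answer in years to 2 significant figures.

740 years

∂h/∂x = (161.99 − 161.80) / (-130 − 0) = -0.001462
∂h/∂y = (161.88 − 161.80) / (-75 − 0) = -0.001067
|∇h| = √(-0.001462² + -0.001067²) = 0.00181
Seepage velocity v = K·i/n = 0.08 × 0.00181 / 0.39 = 0.0003713 m/day.
t = 100 / 0.0003713 = 2.693e+05 days = 737 years.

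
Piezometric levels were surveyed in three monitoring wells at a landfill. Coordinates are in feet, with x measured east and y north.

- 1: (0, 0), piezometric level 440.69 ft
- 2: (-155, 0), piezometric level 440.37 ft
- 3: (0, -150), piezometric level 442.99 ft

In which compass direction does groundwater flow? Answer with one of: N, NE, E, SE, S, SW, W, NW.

N

∂h/∂x = (440.37 − 440.69) / (-155 − 0) = +0.002065
∂h/∂y = (442.99 − 440.69) / (-150 − 0) = -0.01533
Flow = −∇h = (-0.002065 east, +0.01533 north), which points north.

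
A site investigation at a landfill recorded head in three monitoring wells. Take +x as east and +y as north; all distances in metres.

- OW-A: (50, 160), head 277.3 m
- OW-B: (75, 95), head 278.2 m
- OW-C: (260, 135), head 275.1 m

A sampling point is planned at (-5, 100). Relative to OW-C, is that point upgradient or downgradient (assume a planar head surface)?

upgradient

With h = a·x + b·y + c and OW-A as origin, the differences give:
  25·a + (-65)·b = +0.9
  210·a + (-25)·b = -2.2
Eliminate b (×(-25) and ×(-65), subtract): 13025·a = -165.50 → a = ∂h/∂x = -0.01271
Back-substitute: b = ∂h/∂y = -0.01873.
Head at (-5, 100) = 277.3 + (-0.01271)·(-55) + (-0.01873)·(-60) = 279.12 m.
That is higher than the 275.1 m at OW-C, so the point is upgradient.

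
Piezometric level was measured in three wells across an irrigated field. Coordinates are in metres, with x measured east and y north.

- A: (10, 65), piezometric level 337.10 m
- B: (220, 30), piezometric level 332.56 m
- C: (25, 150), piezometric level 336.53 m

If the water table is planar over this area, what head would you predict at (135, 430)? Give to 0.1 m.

Differences from A: to B (Δx, Δy, Δh) = (210, -35, -4.54); to C = (15, 85, -0.57).
Solve a·Δx + b·Δy = Δh: det = 210·85 − 15·(-35) = 18375.
∂h/∂x = [(-4.54)·85 − (-0.57)·(-35)] / 18375 = -0.02209
∂h/∂y = [210·(-0.57) − 15·(-4.54)] / 18375 = -0.002808
h(135, 430) = 337.10 + (-0.02209)·(125) + (-0.002808)·(365) = 337.10 -2.761 -1.025 = 333.314 m.

333.3 m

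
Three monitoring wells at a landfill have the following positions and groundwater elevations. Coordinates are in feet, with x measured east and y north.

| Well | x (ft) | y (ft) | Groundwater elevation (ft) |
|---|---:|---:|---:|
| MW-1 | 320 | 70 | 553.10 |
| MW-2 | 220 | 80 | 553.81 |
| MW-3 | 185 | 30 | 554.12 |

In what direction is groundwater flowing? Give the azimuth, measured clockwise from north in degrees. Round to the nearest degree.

081°

With h = a·x + b·y + c and MW-1 as origin, the differences give:
  (-100)·a + 10·b = +0.71
  (-135)·a + (-40)·b = +1.02
Eliminate b (×(-40) and ×10, subtract): 5350·a = -38.600 → a = ∂h/∂x = -0.007215
Back-substitute: b = ∂h/∂y = -0.001150.
Flow direction (−∇h) has components (+0.007215 E, +0.001150 N).
Azimuth = atan2(E, N) = atan2(+0.007215, +0.001150) = 80.9° ≈ 081°.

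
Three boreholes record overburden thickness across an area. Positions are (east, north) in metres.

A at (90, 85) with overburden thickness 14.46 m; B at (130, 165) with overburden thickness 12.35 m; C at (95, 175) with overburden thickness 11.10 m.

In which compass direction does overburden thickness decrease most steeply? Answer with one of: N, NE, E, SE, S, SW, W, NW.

With d = a·x + b·y + c and A as origin, the differences give:
  40·a + 80·b = -2.11
  5·a + 90·b = -3.36
Eliminate b (×90 and ×80, subtract): 3200·a = 78.900 → a = ∂d/∂x = +0.02466
Back-substitute: b = ∂d/∂y = -0.03870.
Steepest decrease is along −∇f = (-0.02466 E, +0.03870 N) → northwest.

NW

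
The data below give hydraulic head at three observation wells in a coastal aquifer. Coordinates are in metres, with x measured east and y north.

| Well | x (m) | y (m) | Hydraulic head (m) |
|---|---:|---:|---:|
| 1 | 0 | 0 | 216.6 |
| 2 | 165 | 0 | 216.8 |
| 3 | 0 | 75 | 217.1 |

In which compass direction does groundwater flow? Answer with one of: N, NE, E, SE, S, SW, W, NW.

∂h/∂x = (216.8 − 216.6) / (165 − 0) = +0.001212
∂h/∂y = (217.1 − 216.6) / (75 − 0) = +0.006667
Flow = −∇h = (-0.001212 east, -0.006667 north), which points south.

S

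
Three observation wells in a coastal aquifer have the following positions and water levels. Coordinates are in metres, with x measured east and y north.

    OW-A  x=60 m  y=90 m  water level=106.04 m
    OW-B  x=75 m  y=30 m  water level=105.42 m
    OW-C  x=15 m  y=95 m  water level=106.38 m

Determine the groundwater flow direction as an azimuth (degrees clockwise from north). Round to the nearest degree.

Three-point gradient (reference OW-A): Δ to OW-B = (15, -60, -0.62), Δ to OW-C = (-45, 5, +0.34).
∂h/∂x = -0.006590, ∂h/∂y = +0.008686 (det = -2625).
Flow direction (−∇h) has components (+0.006590 E, -0.008686 N).
Azimuth = atan2(E, N) = atan2(+0.006590, -0.008686) = 142.8° ≈ 143°.

143°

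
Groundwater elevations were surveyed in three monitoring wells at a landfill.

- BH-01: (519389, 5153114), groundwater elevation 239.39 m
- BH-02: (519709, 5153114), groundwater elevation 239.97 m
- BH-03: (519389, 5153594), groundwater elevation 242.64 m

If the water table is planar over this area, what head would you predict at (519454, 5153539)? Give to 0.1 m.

242.4 m

∂h/∂x = (239.97 − 239.39) / (519709 − 519389) = +0.001813
∂h/∂y = (242.64 − 239.39) / (5153594 − 5153114) = +0.006771
h(519454, 5153539) = 239.39 + (+0.001813)·(65) + (+0.006771)·(425) = 239.39 +0.118 +2.878 = 242.385 m.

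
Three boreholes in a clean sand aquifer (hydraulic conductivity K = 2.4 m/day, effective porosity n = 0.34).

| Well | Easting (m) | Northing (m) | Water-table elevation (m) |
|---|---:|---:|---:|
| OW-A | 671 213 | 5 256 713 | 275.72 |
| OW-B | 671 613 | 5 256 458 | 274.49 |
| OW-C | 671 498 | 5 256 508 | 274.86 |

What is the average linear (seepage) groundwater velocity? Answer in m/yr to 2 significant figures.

9.3 m/yr

With h = a·x + b·y + c and OW-A as origin, the differences give:
  400·a + (-255)·b = -1.23
  285·a + (-205)·b = -0.86
Eliminate b (×(-205) and ×(-255), subtract): -9325·a = 32.850 → a = ∂h/∂x = -0.003523
Back-substitute: b = ∂h/∂y = -0.0007024.
|∇h| = √(-0.003523² + -0.0007024²) = 0.003592
Seepage velocity v = K·i/n = 2.4 × 0.003592 / 0.34 = 0.02536 m/day = 9.263 m/yr.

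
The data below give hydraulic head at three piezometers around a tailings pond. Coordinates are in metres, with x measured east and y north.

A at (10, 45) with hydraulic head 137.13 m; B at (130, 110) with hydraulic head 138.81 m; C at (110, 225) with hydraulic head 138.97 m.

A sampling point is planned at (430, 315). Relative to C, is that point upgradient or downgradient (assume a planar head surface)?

Differences from A: to B (Δx, Δy, Δh) = (120, 65, +1.68); to C = (100, 180, +1.84).
Determinant of the coordinate differences = 120·180 − 100·65 = 15100.
∂h/∂x = [(+1.68)·180 − (+1.84)·65] / 15100 = +0.01211
∂h/∂y = [120·(+1.84) − 100·(+1.68)] / 15100 = +0.003497
Head at (430, 315) = 137.13 + (+0.01211)·(420) + (+0.003497)·(270) = 143.16 m.
That is higher than the 138.97 m at C, so the point is upgradient.

upgradient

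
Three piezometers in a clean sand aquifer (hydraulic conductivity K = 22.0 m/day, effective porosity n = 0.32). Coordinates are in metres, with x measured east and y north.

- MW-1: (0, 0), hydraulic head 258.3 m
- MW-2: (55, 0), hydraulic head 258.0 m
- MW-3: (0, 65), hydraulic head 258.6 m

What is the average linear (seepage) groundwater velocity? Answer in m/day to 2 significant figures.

∂h/∂x = (258.0 − 258.3) / (55 − 0) = -0.005455
∂h/∂y = (258.6 − 258.3) / (65 − 0) = +0.004615
|∇h| = √(-0.005455² + 0.004615²) = 0.007145
Seepage velocity v = K·i/n = 22.0 × 0.007145 / 0.32 = 0.4912 m/day.

0.49 m/day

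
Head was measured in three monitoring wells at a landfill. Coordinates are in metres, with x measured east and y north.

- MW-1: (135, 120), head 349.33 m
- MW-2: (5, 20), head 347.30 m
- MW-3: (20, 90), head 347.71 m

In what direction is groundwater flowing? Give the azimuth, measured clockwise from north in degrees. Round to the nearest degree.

With h = a·x + b·y + c and MW-1 as origin, the differences give:
  (-130)·a + (-100)·b = -2.03
  (-115)·a + (-30)·b = -1.62
Eliminate b (×(-30) and ×(-100), subtract): -7600·a = -101.100 → a = ∂h/∂x = +0.01330
Back-substitute: b = ∂h/∂y = +0.003007.
Flow direction (−∇h) has components (-0.01330 E, -0.003007 N).
Azimuth = atan2(E, N) = atan2(-0.01330, -0.003007) = 257.3° ≈ 257°.

257°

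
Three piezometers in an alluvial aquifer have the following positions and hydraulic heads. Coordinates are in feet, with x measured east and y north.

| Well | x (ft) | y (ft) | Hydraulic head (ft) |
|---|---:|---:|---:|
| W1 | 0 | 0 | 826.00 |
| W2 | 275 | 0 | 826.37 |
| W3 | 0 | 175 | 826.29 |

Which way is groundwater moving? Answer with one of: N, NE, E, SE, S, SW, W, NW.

SW

∂h/∂x = (826.37 − 826.00) / (275 − 0) = +0.001345
∂h/∂y = (826.29 − 826.00) / (175 − 0) = +0.001657
Flow = −∇h = (-0.001345 east, -0.001657 north), which points southwest.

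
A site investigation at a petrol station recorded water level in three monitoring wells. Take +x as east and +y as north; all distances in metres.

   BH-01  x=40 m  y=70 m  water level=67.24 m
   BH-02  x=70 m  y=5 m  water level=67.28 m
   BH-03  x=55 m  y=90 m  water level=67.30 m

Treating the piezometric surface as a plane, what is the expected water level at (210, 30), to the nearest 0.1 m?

67.7 m

Differences from BH-01: to BH-02 (Δx, Δy, Δh) = (30, -65, +0.04); to BH-03 = (15, 20, +0.06).
Determinant of the coordinate differences = 30·20 − 15·(-65) = 1575.
∂h/∂x = [(+0.04)·20 − (+0.06)·(-65)] / 1575 = +0.002984
∂h/∂y = [30·(+0.06) − 15·(+0.04)] / 1575 = +0.0007619
h(210, 30) = 67.24 + (+0.002984)·(170) + (+0.0007619)·(-40) = 67.24 +0.507 -0.030 = 67.717 m.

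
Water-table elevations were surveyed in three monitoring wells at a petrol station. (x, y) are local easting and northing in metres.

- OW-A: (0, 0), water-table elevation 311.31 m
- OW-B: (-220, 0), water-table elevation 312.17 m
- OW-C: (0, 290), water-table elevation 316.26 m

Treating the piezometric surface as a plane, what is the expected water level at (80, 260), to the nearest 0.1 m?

315.4 m

∂h/∂x = (312.17 − 311.31) / (-220 − 0) = -0.003909
∂h/∂y = (316.26 − 311.31) / (290 − 0) = +0.01707
h(80, 260) = 311.31 + (-0.003909)·(80) + (+0.01707)·(260) = 311.31 -0.313 +4.438 = 315.435 m.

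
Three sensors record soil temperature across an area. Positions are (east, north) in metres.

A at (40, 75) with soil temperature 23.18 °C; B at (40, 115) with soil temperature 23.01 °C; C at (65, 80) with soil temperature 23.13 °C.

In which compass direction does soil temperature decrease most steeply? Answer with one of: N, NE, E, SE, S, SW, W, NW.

N

Differences from A: to B (Δx, Δy, Δh) = (0, 40, -0.17); to C = (25, 5, -0.05).
Determinant of the coordinate differences = 0·5 − 25·40 = -1000.
∂T/∂x = [(-0.17)·5 − (-0.05)·40] / -1000 = -0.001150
∂T/∂y = [0·(-0.05) − 25·(-0.17)] / -1000 = -0.004250
Steepest decrease is along −∇f = (+0.001150 E, +0.004250 N) → north.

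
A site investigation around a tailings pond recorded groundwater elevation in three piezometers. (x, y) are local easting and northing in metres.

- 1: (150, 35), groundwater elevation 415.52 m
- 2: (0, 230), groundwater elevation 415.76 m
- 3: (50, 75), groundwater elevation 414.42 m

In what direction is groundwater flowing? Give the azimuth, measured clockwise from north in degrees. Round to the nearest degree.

Differences from 1: to 2 (Δx, Δy, Δh) = (-150, 195, +0.24); to 3 = (-100, 40, -1.10).
Solve a·Δx + b·Δy = Δh: det = (-150)·40 − (-100)·195 = 13500.
∂h/∂x = [(+0.24)·40 − (-1.10)·195] / 13500 = +0.01660
∂h/∂y = [(-150)·(-1.10) − (-100)·(+0.24)] / 13500 = +0.01400
Flow direction (−∇h) has components (-0.01660 E, -0.01400 N).
Azimuth = atan2(E, N) = atan2(-0.01660, -0.01400) = 229.9° ≈ 230°.

230°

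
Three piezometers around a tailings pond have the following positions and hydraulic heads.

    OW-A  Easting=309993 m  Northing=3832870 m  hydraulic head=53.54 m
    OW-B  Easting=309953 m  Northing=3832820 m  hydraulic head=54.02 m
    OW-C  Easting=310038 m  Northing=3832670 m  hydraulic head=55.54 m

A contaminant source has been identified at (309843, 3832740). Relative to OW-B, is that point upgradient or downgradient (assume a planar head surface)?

upgradient

Differences from OW-A: to OW-B (Δx, Δy, Δh) = (-40, -50, +0.48); to OW-C = (45, -200, +2.00).
Solve a·Δx + b·Δy = Δh: det = (-40)·(-200) − 45·(-50) = 10250.
∂h/∂x = [(+0.48)·(-200) − (+2.00)·(-50)] / 10250 = +0.0003902
∂h/∂y = [(-40)·(+2.00) − 45·(+0.48)] / 10250 = -0.009912
Head at (309843, 3832740) = 53.54 + (+0.0003902)·(-150) + (-0.009912)·(-130) = 54.77 m.
That is higher than the 54.02 m at OW-B, so the point is upgradient.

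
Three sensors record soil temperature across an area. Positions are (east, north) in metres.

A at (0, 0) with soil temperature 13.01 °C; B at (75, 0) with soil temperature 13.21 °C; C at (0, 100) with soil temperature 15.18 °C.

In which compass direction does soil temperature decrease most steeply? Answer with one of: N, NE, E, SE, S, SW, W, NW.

∂T/∂x = (13.21 − 13.01) / (75 − 0) = +0.002667
∂T/∂y = (15.18 − 13.01) / (100 − 0) = +0.02170
Steepest decrease is along −∇f = (-0.002667 E, -0.02170 N) → south.

S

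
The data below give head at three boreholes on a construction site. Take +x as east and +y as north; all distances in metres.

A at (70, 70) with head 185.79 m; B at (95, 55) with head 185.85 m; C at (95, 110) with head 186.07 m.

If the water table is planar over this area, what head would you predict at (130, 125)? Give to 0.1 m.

Differences from A: to B (Δx, Δy, Δh) = (25, -15, +0.06); to C = (25, 40, +0.28).
Determinant of the coordinate differences = 25·40 − 25·(-15) = 1375.
∂h/∂x = [(+0.06)·40 − (+0.28)·(-15)] / 1375 = +0.004800
∂h/∂y = [25·(+0.28) − 25·(+0.06)] / 1375 = +0.004000
h(130, 125) = 185.79 + (+0.004800)·(60) + (+0.004000)·(55) = 185.79 +0.288 +0.220 = 186.298 m.

186.3 m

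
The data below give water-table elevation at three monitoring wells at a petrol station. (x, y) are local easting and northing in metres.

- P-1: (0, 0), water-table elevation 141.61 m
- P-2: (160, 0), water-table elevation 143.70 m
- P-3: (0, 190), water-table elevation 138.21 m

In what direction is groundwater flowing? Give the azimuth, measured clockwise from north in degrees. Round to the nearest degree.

324°

∂h/∂x = (143.70 − 141.61) / (160 − 0) = +0.01306
∂h/∂y = (138.21 − 141.61) / (190 − 0) = -0.01789
Flow direction (−∇h) has components (-0.01306 E, +0.01789 N).
Azimuth = atan2(E, N) = atan2(-0.01306, +0.01789) = 323.9° ≈ 324°.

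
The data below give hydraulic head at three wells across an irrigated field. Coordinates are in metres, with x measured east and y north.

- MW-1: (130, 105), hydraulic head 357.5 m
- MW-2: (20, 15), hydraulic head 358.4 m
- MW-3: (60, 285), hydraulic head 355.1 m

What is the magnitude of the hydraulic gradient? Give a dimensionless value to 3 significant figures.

Taking MW-1 as reference: MW-2−MW-1 = (-110, -90, +0.9); MW-3−MW-1 = (-70, 180, -2.4).
Solve a·Δx + b·Δy = Δh: det = (-110)·180 − (-70)·(-90) = -26100.
∂h/∂x = [(+0.9)·180 − (-2.4)·(-90)] / -26100 = +0.002069
∂h/∂y = [(-110)·(-2.4) − (-70)·(+0.9)] / -26100 = -0.01253
|∇h| = √(0.002069² + -0.01253²) = 0.0127

0.0127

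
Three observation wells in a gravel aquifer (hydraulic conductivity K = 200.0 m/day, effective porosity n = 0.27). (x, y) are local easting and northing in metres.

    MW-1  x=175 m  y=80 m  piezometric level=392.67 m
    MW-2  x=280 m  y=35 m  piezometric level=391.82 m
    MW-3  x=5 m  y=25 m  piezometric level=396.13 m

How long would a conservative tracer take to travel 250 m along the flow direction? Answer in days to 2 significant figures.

15 days

Differences from MW-1: to MW-2 (Δx, Δy, Δh) = (105, -45, -0.85); to MW-3 = (-170, -55, +3.46).
Solve a·Δx + b·Δy = Δh: det = 105·(-55) − (-170)·(-45) = -13425.
∂h/∂x = [(-0.85)·(-55) − (+3.46)·(-45)] / -13425 = -0.01508
∂h/∂y = [105·(+3.46) − (-170)·(-0.85)] / -13425 = -0.01630
|∇h| = √(-0.01508² + -0.01630²) = 0.02221
Seepage velocity v = K·i/n = 200.0 × 0.02221 / 0.27 = 16.45 m/day.
t = 250 / 16.45 = 15.2 days.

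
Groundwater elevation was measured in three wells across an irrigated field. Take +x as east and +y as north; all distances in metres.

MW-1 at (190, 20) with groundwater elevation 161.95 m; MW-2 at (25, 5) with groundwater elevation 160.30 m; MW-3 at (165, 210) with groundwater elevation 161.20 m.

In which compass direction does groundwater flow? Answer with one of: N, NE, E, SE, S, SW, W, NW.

Taking MW-1 as reference: MW-2−MW-1 = (-165, -15, -1.65); MW-3−MW-1 = (-25, 190, -0.75).
Solve a·Δx + b·Δy = Δh: det = (-165)·190 − (-25)·(-15) = -31725.
∂h/∂x = [(-1.65)·190 − (-0.75)·(-15)] / -31725 = +0.01024
∂h/∂y = [(-165)·(-0.75) − (-25)·(-1.65)] / -31725 = -0.002600
Flow = −∇h = (-0.01024 east, +0.002600 north), which points west.

W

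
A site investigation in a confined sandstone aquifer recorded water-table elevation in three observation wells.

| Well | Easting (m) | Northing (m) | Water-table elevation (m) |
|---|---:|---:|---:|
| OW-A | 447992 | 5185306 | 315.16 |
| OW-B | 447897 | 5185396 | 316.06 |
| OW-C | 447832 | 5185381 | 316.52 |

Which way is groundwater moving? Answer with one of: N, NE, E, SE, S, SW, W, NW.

With h = a·x + b·y + c and OW-A as origin, the differences give:
  (-95)·a + 90·b = +0.90
  (-160)·a + 75·b = +1.36
Eliminate b (×75 and ×90, subtract): 7275·a = -54.900 → a = ∂h/∂x = -0.007546
Back-substitute: b = ∂h/∂y = +0.002034.
Flow = −∇h = (+0.007546 east, -0.002034 north), which points east.

E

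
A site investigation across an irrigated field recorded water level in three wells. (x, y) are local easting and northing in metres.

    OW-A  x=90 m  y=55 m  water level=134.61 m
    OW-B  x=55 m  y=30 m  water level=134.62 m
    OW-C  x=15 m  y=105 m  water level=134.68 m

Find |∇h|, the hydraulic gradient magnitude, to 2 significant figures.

Differences from OW-A: to OW-B (Δx, Δy, Δh) = (-35, -25, +0.01); to OW-C = (-75, 50, +0.07).
Determinant of the coordinate differences = (-35)·50 − (-75)·(-25) = -3625.
∂h/∂x = [(+0.01)·50 − (+0.07)·(-25)] / -3625 = -0.0006207
∂h/∂y = [(-35)·(+0.07) − (-75)·(+0.01)] / -3625 = +0.0004690
|∇h| = √(-0.0006207² + 0.0004690²) = 0.000778

0.00078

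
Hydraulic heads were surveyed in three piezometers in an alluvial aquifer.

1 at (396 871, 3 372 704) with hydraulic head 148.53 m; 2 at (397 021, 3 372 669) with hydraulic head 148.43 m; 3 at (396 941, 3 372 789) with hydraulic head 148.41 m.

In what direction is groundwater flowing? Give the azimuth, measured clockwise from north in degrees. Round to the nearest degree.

049°

With h = a·x + b·y + c and 1 as origin, the differences give:
  150·a + (-35)·b = -0.10
  70·a + 85·b = -0.12
Eliminate b (×85 and ×(-35), subtract): 15200·a = -12.700 → a = ∂h/∂x = -0.0008355
Back-substitute: b = ∂h/∂y = -0.0007237.
Flow direction (−∇h) has components (+0.0008355 E, +0.0007237 N).
Azimuth = atan2(E, N) = atan2(+0.0008355, +0.0007237) = 49.1° ≈ 049°.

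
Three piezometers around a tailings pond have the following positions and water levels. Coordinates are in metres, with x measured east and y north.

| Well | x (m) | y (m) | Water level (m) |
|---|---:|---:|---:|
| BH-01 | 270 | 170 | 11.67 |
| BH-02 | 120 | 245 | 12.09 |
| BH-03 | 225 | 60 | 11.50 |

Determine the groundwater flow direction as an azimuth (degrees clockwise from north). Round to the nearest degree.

Differences from BH-01: to BH-02 (Δx, Δy, Δh) = (-150, 75, +0.42); to BH-03 = (-45, -110, -0.17).
Solve a·Δx + b·Δy = Δh: det = (-150)·(-110) − (-45)·75 = 19875.
∂h/∂x = [(+0.42)·(-110) − (-0.17)·75] / 19875 = -0.001683
∂h/∂y = [(-150)·(-0.17) − (-45)·(+0.42)] / 19875 = +0.002234
Flow direction (−∇h) has components (+0.001683 E, -0.002234 N).
Azimuth = atan2(E, N) = atan2(+0.001683, -0.002234) = 143.0° ≈ 143°.

143°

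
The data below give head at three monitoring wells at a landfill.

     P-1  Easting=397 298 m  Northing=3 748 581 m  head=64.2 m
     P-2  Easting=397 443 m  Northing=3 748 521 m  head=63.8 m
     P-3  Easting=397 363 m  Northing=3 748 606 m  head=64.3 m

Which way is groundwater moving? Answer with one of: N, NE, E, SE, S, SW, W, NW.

S

With h = a·x + b·y + c and P-1 as origin, the differences give:
  145·a + (-60)·b = -0.4
  65·a + 25·b = +0.1
Eliminate b (×25 and ×(-60), subtract): 7525·a = -4.00 → a = ∂h/∂x = -0.0005316
Back-substitute: b = ∂h/∂y = +0.005382.
Flow = −∇h = (+0.0005316 east, -0.005382 north), which points south.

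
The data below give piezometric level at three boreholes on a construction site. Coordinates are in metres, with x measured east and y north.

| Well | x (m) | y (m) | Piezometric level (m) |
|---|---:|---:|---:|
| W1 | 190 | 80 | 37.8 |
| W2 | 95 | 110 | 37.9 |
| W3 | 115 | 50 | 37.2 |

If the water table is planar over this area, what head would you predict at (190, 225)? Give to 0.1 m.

With h = a·x + b·y + c and W1 as origin, the differences give:
  (-95)·a + 30·b = +0.1
  (-75)·a + (-30)·b = -0.6
Eliminate b (×(-30) and ×30, subtract): 5100·a = 15.00 → a = ∂h/∂x = +0.002941
Back-substitute: b = ∂h/∂y = +0.01265.
h(190, 225) = 37.8 + (+0.002941)·(0) + (+0.01265)·(145) = 37.8 +0.000 +1.834 = 39.634 m.

39.6 m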